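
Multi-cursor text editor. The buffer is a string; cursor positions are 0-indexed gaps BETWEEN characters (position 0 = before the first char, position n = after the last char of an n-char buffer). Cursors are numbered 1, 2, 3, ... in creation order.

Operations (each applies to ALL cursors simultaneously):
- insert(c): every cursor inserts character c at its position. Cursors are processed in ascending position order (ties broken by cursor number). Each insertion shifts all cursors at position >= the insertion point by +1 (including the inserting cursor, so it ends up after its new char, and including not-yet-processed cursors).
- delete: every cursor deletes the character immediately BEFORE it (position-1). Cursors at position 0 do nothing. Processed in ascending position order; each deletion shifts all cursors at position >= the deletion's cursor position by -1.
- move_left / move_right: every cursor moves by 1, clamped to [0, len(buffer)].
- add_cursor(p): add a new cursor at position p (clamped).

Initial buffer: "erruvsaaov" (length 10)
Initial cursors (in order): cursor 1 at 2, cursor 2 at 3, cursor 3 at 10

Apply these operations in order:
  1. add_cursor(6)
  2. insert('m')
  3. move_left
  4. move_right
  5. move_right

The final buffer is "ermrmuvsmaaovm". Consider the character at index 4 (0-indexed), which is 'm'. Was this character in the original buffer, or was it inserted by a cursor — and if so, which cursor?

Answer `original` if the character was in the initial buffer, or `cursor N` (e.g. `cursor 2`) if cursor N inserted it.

Answer: cursor 2

Derivation:
After op 1 (add_cursor(6)): buffer="erruvsaaov" (len 10), cursors c1@2 c2@3 c4@6 c3@10, authorship ..........
After op 2 (insert('m')): buffer="ermrmuvsmaaovm" (len 14), cursors c1@3 c2@5 c4@9 c3@14, authorship ..1.2...4....3
After op 3 (move_left): buffer="ermrmuvsmaaovm" (len 14), cursors c1@2 c2@4 c4@8 c3@13, authorship ..1.2...4....3
After op 4 (move_right): buffer="ermrmuvsmaaovm" (len 14), cursors c1@3 c2@5 c4@9 c3@14, authorship ..1.2...4....3
After op 5 (move_right): buffer="ermrmuvsmaaovm" (len 14), cursors c1@4 c2@6 c4@10 c3@14, authorship ..1.2...4....3
Authorship (.=original, N=cursor N): . . 1 . 2 . . . 4 . . . . 3
Index 4: author = 2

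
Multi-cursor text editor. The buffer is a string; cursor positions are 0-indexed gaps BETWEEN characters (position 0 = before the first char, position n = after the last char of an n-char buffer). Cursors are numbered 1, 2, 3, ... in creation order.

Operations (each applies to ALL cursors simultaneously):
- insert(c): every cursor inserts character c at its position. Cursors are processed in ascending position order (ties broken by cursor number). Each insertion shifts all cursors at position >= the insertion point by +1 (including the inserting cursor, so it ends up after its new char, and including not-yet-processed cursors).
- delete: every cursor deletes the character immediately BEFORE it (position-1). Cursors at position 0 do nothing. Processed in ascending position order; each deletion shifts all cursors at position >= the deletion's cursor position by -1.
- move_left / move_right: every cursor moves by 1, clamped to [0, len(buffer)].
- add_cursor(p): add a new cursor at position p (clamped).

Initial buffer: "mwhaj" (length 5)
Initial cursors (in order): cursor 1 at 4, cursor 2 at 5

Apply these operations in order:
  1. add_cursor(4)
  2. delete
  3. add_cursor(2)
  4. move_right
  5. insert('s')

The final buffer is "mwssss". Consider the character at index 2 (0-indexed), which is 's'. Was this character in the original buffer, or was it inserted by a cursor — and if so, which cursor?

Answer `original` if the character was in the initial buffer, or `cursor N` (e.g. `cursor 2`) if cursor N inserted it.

After op 1 (add_cursor(4)): buffer="mwhaj" (len 5), cursors c1@4 c3@4 c2@5, authorship .....
After op 2 (delete): buffer="mw" (len 2), cursors c1@2 c2@2 c3@2, authorship ..
After op 3 (add_cursor(2)): buffer="mw" (len 2), cursors c1@2 c2@2 c3@2 c4@2, authorship ..
After op 4 (move_right): buffer="mw" (len 2), cursors c1@2 c2@2 c3@2 c4@2, authorship ..
After op 5 (insert('s')): buffer="mwssss" (len 6), cursors c1@6 c2@6 c3@6 c4@6, authorship ..1234
Authorship (.=original, N=cursor N): . . 1 2 3 4
Index 2: author = 1

Answer: cursor 1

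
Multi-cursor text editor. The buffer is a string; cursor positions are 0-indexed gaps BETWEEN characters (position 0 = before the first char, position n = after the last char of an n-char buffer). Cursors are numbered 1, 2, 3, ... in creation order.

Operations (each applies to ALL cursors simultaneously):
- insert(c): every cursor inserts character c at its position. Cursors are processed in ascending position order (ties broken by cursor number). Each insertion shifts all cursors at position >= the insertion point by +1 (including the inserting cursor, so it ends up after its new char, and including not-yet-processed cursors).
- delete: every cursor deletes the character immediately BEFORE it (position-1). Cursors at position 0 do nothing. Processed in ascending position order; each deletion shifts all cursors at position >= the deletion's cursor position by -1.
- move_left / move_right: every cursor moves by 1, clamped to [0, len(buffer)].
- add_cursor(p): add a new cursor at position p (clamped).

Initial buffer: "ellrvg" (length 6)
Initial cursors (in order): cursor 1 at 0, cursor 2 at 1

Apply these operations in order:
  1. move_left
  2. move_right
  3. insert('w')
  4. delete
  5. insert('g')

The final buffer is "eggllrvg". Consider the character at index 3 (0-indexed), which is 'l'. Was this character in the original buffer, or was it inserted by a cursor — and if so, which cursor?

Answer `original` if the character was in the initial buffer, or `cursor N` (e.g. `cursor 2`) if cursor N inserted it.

After op 1 (move_left): buffer="ellrvg" (len 6), cursors c1@0 c2@0, authorship ......
After op 2 (move_right): buffer="ellrvg" (len 6), cursors c1@1 c2@1, authorship ......
After op 3 (insert('w')): buffer="ewwllrvg" (len 8), cursors c1@3 c2@3, authorship .12.....
After op 4 (delete): buffer="ellrvg" (len 6), cursors c1@1 c2@1, authorship ......
After op 5 (insert('g')): buffer="eggllrvg" (len 8), cursors c1@3 c2@3, authorship .12.....
Authorship (.=original, N=cursor N): . 1 2 . . . . .
Index 3: author = original

Answer: original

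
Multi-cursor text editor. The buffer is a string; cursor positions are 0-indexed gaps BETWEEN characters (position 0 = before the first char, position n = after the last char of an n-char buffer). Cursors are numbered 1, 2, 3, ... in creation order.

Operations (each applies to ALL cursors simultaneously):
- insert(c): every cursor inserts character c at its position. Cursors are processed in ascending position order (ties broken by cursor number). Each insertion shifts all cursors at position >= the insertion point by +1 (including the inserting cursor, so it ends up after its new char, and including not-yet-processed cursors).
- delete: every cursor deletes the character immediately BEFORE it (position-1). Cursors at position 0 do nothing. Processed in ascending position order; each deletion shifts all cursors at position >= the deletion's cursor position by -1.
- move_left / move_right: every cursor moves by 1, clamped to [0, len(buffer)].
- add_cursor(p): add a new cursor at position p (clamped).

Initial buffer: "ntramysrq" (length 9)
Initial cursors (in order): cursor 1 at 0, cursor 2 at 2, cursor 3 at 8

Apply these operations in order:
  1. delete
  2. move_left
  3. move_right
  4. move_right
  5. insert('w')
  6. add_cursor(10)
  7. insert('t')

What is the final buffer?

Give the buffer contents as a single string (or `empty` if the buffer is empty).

After op 1 (delete): buffer="nramysq" (len 7), cursors c1@0 c2@1 c3@6, authorship .......
After op 2 (move_left): buffer="nramysq" (len 7), cursors c1@0 c2@0 c3@5, authorship .......
After op 3 (move_right): buffer="nramysq" (len 7), cursors c1@1 c2@1 c3@6, authorship .......
After op 4 (move_right): buffer="nramysq" (len 7), cursors c1@2 c2@2 c3@7, authorship .......
After op 5 (insert('w')): buffer="nrwwamysqw" (len 10), cursors c1@4 c2@4 c3@10, authorship ..12.....3
After op 6 (add_cursor(10)): buffer="nrwwamysqw" (len 10), cursors c1@4 c2@4 c3@10 c4@10, authorship ..12.....3
After op 7 (insert('t')): buffer="nrwwttamysqwtt" (len 14), cursors c1@6 c2@6 c3@14 c4@14, authorship ..1212.....334

Answer: nrwwttamysqwtt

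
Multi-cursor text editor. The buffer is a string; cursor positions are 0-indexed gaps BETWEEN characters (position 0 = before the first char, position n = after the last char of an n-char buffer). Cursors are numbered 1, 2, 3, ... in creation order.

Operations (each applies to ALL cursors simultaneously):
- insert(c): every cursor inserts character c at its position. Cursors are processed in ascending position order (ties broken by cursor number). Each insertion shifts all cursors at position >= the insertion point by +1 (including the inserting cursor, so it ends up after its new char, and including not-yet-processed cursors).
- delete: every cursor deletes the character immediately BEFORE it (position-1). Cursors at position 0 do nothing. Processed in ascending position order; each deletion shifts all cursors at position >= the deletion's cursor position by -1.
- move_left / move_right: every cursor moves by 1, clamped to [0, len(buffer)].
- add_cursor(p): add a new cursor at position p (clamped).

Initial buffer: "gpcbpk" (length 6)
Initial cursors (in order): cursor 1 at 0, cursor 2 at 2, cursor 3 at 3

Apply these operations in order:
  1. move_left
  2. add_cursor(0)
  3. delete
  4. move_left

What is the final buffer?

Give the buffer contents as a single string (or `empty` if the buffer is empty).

After op 1 (move_left): buffer="gpcbpk" (len 6), cursors c1@0 c2@1 c3@2, authorship ......
After op 2 (add_cursor(0)): buffer="gpcbpk" (len 6), cursors c1@0 c4@0 c2@1 c3@2, authorship ......
After op 3 (delete): buffer="cbpk" (len 4), cursors c1@0 c2@0 c3@0 c4@0, authorship ....
After op 4 (move_left): buffer="cbpk" (len 4), cursors c1@0 c2@0 c3@0 c4@0, authorship ....

Answer: cbpk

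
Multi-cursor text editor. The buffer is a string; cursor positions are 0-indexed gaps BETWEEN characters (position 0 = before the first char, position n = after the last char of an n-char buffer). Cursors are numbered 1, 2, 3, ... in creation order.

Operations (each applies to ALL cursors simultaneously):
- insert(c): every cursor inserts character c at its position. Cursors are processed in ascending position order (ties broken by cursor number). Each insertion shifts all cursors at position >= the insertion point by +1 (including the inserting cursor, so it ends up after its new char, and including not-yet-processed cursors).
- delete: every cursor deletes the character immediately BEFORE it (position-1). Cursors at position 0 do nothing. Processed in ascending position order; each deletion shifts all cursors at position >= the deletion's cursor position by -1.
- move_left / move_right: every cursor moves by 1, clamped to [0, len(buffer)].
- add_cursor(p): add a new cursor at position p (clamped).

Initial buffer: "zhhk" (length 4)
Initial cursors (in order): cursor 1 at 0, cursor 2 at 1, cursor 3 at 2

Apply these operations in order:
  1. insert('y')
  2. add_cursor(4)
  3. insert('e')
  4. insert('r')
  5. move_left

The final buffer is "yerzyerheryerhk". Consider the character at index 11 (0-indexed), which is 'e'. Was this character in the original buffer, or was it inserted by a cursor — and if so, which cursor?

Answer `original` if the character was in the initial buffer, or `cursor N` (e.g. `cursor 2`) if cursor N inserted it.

Answer: cursor 3

Derivation:
After op 1 (insert('y')): buffer="yzyhyhk" (len 7), cursors c1@1 c2@3 c3@5, authorship 1.2.3..
After op 2 (add_cursor(4)): buffer="yzyhyhk" (len 7), cursors c1@1 c2@3 c4@4 c3@5, authorship 1.2.3..
After op 3 (insert('e')): buffer="yezyeheyehk" (len 11), cursors c1@2 c2@5 c4@7 c3@9, authorship 11.22.433..
After op 4 (insert('r')): buffer="yerzyerheryerhk" (len 15), cursors c1@3 c2@7 c4@10 c3@13, authorship 111.222.44333..
After op 5 (move_left): buffer="yerzyerheryerhk" (len 15), cursors c1@2 c2@6 c4@9 c3@12, authorship 111.222.44333..
Authorship (.=original, N=cursor N): 1 1 1 . 2 2 2 . 4 4 3 3 3 . .
Index 11: author = 3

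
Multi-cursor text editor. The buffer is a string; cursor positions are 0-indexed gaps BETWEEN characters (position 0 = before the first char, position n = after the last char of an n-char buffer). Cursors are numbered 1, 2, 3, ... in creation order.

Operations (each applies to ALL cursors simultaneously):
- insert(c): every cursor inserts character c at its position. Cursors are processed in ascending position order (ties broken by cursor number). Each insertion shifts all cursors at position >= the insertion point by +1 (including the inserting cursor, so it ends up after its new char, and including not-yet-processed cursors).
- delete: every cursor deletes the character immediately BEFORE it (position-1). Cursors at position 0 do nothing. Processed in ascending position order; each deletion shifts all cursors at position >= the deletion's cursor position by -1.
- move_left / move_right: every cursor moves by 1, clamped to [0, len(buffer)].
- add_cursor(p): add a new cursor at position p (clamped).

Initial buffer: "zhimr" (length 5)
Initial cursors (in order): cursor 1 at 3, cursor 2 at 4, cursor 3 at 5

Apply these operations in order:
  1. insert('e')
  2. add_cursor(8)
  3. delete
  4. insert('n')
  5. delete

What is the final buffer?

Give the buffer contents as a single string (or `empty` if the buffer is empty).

Answer: zhim

Derivation:
After op 1 (insert('e')): buffer="zhiemere" (len 8), cursors c1@4 c2@6 c3@8, authorship ...1.2.3
After op 2 (add_cursor(8)): buffer="zhiemere" (len 8), cursors c1@4 c2@6 c3@8 c4@8, authorship ...1.2.3
After op 3 (delete): buffer="zhim" (len 4), cursors c1@3 c2@4 c3@4 c4@4, authorship ....
After op 4 (insert('n')): buffer="zhinmnnn" (len 8), cursors c1@4 c2@8 c3@8 c4@8, authorship ...1.234
After op 5 (delete): buffer="zhim" (len 4), cursors c1@3 c2@4 c3@4 c4@4, authorship ....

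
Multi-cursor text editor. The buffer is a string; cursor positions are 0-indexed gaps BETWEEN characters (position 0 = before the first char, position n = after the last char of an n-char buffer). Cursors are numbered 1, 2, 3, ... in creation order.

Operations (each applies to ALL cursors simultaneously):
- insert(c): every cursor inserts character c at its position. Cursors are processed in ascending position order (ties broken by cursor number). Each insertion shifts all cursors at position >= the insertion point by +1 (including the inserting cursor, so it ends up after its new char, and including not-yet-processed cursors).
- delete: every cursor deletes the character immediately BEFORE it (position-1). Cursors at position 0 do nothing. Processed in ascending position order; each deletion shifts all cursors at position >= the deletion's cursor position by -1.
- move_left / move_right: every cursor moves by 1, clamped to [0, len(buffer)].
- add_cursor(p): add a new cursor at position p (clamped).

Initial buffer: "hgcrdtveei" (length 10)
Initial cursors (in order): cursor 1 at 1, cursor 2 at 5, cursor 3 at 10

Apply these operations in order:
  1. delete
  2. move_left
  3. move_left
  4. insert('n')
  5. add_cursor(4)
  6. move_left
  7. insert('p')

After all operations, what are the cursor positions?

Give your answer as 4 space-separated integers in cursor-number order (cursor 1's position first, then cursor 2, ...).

After op 1 (delete): buffer="gcrtvee" (len 7), cursors c1@0 c2@3 c3@7, authorship .......
After op 2 (move_left): buffer="gcrtvee" (len 7), cursors c1@0 c2@2 c3@6, authorship .......
After op 3 (move_left): buffer="gcrtvee" (len 7), cursors c1@0 c2@1 c3@5, authorship .......
After op 4 (insert('n')): buffer="ngncrtvnee" (len 10), cursors c1@1 c2@3 c3@8, authorship 1.2....3..
After op 5 (add_cursor(4)): buffer="ngncrtvnee" (len 10), cursors c1@1 c2@3 c4@4 c3@8, authorship 1.2....3..
After op 6 (move_left): buffer="ngncrtvnee" (len 10), cursors c1@0 c2@2 c4@3 c3@7, authorship 1.2....3..
After op 7 (insert('p')): buffer="pngpnpcrtvpnee" (len 14), cursors c1@1 c2@4 c4@6 c3@11, authorship 11.224....33..

Answer: 1 4 11 6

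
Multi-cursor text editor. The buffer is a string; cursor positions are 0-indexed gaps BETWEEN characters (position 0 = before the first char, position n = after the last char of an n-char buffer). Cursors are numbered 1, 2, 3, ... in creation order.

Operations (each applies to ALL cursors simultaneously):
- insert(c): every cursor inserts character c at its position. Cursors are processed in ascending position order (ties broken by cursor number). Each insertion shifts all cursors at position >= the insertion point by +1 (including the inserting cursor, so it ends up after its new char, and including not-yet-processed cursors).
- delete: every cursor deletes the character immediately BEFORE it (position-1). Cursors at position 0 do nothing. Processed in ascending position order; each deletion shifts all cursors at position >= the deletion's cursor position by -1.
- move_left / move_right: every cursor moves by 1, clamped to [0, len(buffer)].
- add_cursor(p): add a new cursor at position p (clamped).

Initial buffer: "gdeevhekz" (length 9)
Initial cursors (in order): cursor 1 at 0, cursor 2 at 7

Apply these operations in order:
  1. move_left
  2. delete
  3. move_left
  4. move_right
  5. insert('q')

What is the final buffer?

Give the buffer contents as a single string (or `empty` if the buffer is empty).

After op 1 (move_left): buffer="gdeevhekz" (len 9), cursors c1@0 c2@6, authorship .........
After op 2 (delete): buffer="gdeevekz" (len 8), cursors c1@0 c2@5, authorship ........
After op 3 (move_left): buffer="gdeevekz" (len 8), cursors c1@0 c2@4, authorship ........
After op 4 (move_right): buffer="gdeevekz" (len 8), cursors c1@1 c2@5, authorship ........
After op 5 (insert('q')): buffer="gqdeevqekz" (len 10), cursors c1@2 c2@7, authorship .1....2...

Answer: gqdeevqekz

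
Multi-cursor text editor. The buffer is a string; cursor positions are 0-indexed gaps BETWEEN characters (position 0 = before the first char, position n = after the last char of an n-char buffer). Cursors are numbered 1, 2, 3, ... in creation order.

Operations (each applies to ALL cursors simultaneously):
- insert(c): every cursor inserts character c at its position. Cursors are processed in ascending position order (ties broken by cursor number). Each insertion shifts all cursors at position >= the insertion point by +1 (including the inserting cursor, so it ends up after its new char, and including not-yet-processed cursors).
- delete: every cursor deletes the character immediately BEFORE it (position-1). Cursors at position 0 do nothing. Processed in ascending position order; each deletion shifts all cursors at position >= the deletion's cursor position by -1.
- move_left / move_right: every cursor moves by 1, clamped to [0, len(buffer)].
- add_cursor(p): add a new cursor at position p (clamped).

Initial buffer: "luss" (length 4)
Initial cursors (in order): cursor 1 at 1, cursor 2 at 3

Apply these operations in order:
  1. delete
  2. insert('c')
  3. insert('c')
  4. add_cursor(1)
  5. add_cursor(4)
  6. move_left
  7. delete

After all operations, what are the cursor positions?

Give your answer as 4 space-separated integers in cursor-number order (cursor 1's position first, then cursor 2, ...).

After op 1 (delete): buffer="us" (len 2), cursors c1@0 c2@1, authorship ..
After op 2 (insert('c')): buffer="cucs" (len 4), cursors c1@1 c2@3, authorship 1.2.
After op 3 (insert('c')): buffer="ccuccs" (len 6), cursors c1@2 c2@5, authorship 11.22.
After op 4 (add_cursor(1)): buffer="ccuccs" (len 6), cursors c3@1 c1@2 c2@5, authorship 11.22.
After op 5 (add_cursor(4)): buffer="ccuccs" (len 6), cursors c3@1 c1@2 c4@4 c2@5, authorship 11.22.
After op 6 (move_left): buffer="ccuccs" (len 6), cursors c3@0 c1@1 c4@3 c2@4, authorship 11.22.
After op 7 (delete): buffer="ccs" (len 3), cursors c1@0 c3@0 c2@1 c4@1, authorship 12.

Answer: 0 1 0 1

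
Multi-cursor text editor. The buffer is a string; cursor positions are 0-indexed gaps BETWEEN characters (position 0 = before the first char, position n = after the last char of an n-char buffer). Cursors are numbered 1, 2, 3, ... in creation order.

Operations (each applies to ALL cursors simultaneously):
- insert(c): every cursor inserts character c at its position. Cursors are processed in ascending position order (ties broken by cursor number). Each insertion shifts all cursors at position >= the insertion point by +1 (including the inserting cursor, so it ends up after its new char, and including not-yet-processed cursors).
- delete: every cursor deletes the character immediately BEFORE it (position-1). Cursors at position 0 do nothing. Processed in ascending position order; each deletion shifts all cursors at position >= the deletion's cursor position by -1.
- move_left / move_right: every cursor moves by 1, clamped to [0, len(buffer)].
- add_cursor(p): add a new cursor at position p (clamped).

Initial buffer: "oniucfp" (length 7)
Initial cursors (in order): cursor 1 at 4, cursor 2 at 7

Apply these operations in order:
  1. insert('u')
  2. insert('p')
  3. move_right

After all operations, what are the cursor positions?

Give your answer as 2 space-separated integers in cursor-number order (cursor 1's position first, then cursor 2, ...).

After op 1 (insert('u')): buffer="oniuucfpu" (len 9), cursors c1@5 c2@9, authorship ....1...2
After op 2 (insert('p')): buffer="oniuupcfpup" (len 11), cursors c1@6 c2@11, authorship ....11...22
After op 3 (move_right): buffer="oniuupcfpup" (len 11), cursors c1@7 c2@11, authorship ....11...22

Answer: 7 11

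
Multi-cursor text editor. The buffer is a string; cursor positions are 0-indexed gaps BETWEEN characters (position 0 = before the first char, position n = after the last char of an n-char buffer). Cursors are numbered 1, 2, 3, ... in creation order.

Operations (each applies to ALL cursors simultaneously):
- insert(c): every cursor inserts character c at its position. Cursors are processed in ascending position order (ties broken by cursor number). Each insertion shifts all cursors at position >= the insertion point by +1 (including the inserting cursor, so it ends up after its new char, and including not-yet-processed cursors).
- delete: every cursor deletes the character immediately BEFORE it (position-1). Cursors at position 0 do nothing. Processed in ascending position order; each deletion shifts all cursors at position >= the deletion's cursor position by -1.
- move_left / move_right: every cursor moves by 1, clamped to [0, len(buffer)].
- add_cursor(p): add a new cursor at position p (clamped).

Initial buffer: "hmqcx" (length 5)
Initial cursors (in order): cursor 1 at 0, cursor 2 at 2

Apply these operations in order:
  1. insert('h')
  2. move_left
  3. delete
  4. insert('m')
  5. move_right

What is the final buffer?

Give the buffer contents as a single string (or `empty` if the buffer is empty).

After op 1 (insert('h')): buffer="hhmhqcx" (len 7), cursors c1@1 c2@4, authorship 1..2...
After op 2 (move_left): buffer="hhmhqcx" (len 7), cursors c1@0 c2@3, authorship 1..2...
After op 3 (delete): buffer="hhhqcx" (len 6), cursors c1@0 c2@2, authorship 1.2...
After op 4 (insert('m')): buffer="mhhmhqcx" (len 8), cursors c1@1 c2@4, authorship 11.22...
After op 5 (move_right): buffer="mhhmhqcx" (len 8), cursors c1@2 c2@5, authorship 11.22...

Answer: mhhmhqcx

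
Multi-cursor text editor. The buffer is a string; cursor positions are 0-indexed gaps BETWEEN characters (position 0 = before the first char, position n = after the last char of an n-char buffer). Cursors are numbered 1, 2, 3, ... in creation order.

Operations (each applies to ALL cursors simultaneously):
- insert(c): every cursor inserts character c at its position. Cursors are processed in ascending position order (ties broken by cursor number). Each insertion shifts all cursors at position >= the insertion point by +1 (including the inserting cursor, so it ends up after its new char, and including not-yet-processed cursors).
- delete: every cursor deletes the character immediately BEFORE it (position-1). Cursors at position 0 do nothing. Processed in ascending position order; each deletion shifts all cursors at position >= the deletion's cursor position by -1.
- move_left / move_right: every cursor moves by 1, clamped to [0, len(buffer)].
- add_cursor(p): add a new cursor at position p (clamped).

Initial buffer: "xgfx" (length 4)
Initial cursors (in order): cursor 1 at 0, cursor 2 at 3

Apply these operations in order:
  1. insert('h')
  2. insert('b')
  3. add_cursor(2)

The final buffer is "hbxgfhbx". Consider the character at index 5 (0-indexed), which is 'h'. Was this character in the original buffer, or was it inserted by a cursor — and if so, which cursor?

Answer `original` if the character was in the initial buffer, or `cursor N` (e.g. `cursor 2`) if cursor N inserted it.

Answer: cursor 2

Derivation:
After op 1 (insert('h')): buffer="hxgfhx" (len 6), cursors c1@1 c2@5, authorship 1...2.
After op 2 (insert('b')): buffer="hbxgfhbx" (len 8), cursors c1@2 c2@7, authorship 11...22.
After op 3 (add_cursor(2)): buffer="hbxgfhbx" (len 8), cursors c1@2 c3@2 c2@7, authorship 11...22.
Authorship (.=original, N=cursor N): 1 1 . . . 2 2 .
Index 5: author = 2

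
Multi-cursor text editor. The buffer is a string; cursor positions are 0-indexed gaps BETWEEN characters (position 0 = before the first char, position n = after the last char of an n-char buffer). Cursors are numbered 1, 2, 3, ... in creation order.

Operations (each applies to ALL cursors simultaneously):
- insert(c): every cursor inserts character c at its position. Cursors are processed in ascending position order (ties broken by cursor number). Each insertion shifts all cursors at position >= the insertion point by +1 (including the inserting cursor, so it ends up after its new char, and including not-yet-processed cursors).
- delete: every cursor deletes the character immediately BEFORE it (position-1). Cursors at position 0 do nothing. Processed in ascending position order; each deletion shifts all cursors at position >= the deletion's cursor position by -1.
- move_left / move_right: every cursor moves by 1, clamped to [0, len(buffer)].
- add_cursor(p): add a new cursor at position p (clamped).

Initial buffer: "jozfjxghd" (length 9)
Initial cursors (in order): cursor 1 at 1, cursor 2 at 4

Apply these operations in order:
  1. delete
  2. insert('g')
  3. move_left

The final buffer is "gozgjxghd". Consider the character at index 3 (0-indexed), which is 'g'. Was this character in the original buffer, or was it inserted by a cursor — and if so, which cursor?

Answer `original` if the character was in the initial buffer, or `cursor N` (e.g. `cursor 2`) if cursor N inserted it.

After op 1 (delete): buffer="ozjxghd" (len 7), cursors c1@0 c2@2, authorship .......
After op 2 (insert('g')): buffer="gozgjxghd" (len 9), cursors c1@1 c2@4, authorship 1..2.....
After op 3 (move_left): buffer="gozgjxghd" (len 9), cursors c1@0 c2@3, authorship 1..2.....
Authorship (.=original, N=cursor N): 1 . . 2 . . . . .
Index 3: author = 2

Answer: cursor 2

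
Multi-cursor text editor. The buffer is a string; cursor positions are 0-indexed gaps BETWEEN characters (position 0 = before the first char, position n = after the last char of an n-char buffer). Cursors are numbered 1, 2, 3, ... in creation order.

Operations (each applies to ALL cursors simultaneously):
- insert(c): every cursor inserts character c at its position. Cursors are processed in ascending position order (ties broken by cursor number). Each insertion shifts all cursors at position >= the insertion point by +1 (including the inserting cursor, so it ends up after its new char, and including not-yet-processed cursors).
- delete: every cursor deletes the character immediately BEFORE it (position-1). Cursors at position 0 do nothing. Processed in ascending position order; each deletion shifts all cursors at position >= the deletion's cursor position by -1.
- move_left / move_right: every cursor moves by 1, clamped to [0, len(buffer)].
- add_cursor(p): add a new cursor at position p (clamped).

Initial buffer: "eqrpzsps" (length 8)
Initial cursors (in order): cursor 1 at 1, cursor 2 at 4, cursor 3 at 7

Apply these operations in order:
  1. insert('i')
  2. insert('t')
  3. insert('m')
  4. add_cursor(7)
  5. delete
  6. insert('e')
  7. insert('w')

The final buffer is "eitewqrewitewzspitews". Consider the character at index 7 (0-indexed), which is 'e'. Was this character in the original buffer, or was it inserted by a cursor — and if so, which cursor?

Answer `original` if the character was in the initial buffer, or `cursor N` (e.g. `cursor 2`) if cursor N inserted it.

After op 1 (insert('i')): buffer="eiqrpizspis" (len 11), cursors c1@2 c2@6 c3@10, authorship .1...2...3.
After op 2 (insert('t')): buffer="eitqrpitzspits" (len 14), cursors c1@3 c2@8 c3@13, authorship .11...22...33.
After op 3 (insert('m')): buffer="eitmqrpitmzspitms" (len 17), cursors c1@4 c2@10 c3@16, authorship .111...222...333.
After op 4 (add_cursor(7)): buffer="eitmqrpitmzspitms" (len 17), cursors c1@4 c4@7 c2@10 c3@16, authorship .111...222...333.
After op 5 (delete): buffer="eitqritzspits" (len 13), cursors c1@3 c4@5 c2@7 c3@12, authorship .11..22...33.
After op 6 (insert('e')): buffer="eiteqreitezspites" (len 17), cursors c1@4 c4@7 c2@10 c3@16, authorship .111..4222...333.
After op 7 (insert('w')): buffer="eitewqrewitewzspitews" (len 21), cursors c1@5 c4@9 c2@13 c3@20, authorship .1111..442222...3333.
Authorship (.=original, N=cursor N): . 1 1 1 1 . . 4 4 2 2 2 2 . . . 3 3 3 3 .
Index 7: author = 4

Answer: cursor 4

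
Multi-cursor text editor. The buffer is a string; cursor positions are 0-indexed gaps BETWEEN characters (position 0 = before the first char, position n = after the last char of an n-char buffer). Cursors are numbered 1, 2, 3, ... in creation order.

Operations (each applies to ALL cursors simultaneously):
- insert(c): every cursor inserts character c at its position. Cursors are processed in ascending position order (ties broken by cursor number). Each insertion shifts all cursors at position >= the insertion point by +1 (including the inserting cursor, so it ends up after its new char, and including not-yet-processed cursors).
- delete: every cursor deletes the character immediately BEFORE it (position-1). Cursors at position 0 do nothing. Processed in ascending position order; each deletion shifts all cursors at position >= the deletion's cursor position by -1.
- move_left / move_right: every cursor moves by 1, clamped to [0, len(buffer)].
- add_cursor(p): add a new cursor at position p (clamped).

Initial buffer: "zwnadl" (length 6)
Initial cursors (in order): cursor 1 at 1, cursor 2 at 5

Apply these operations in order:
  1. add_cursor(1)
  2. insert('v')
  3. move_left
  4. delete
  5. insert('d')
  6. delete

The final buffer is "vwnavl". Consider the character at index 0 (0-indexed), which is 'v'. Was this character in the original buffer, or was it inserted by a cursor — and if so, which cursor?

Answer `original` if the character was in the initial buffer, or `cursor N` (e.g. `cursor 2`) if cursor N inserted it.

After op 1 (add_cursor(1)): buffer="zwnadl" (len 6), cursors c1@1 c3@1 c2@5, authorship ......
After op 2 (insert('v')): buffer="zvvwnadvl" (len 9), cursors c1@3 c3@3 c2@8, authorship .13....2.
After op 3 (move_left): buffer="zvvwnadvl" (len 9), cursors c1@2 c3@2 c2@7, authorship .13....2.
After op 4 (delete): buffer="vwnavl" (len 6), cursors c1@0 c3@0 c2@4, authorship 3...2.
After op 5 (insert('d')): buffer="ddvwnadvl" (len 9), cursors c1@2 c3@2 c2@7, authorship 133...22.
After op 6 (delete): buffer="vwnavl" (len 6), cursors c1@0 c3@0 c2@4, authorship 3...2.
Authorship (.=original, N=cursor N): 3 . . . 2 .
Index 0: author = 3

Answer: cursor 3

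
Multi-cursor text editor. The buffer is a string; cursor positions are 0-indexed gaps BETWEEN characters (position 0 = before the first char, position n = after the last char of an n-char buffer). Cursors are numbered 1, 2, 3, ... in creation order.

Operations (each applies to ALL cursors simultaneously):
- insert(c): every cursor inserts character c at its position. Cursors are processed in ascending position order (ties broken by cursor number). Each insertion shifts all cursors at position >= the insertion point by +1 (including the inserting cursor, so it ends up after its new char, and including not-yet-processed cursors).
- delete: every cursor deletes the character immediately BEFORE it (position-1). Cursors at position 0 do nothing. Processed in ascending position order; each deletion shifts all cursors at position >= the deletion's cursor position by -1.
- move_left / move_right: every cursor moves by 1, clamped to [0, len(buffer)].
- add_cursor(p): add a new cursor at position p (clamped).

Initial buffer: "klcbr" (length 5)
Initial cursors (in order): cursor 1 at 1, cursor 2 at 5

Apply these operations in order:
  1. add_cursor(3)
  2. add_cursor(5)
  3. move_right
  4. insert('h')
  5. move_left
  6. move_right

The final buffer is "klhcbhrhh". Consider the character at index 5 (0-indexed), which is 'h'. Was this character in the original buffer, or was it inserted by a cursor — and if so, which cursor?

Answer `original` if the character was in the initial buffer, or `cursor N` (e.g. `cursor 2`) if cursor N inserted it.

After op 1 (add_cursor(3)): buffer="klcbr" (len 5), cursors c1@1 c3@3 c2@5, authorship .....
After op 2 (add_cursor(5)): buffer="klcbr" (len 5), cursors c1@1 c3@3 c2@5 c4@5, authorship .....
After op 3 (move_right): buffer="klcbr" (len 5), cursors c1@2 c3@4 c2@5 c4@5, authorship .....
After op 4 (insert('h')): buffer="klhcbhrhh" (len 9), cursors c1@3 c3@6 c2@9 c4@9, authorship ..1..3.24
After op 5 (move_left): buffer="klhcbhrhh" (len 9), cursors c1@2 c3@5 c2@8 c4@8, authorship ..1..3.24
After op 6 (move_right): buffer="klhcbhrhh" (len 9), cursors c1@3 c3@6 c2@9 c4@9, authorship ..1..3.24
Authorship (.=original, N=cursor N): . . 1 . . 3 . 2 4
Index 5: author = 3

Answer: cursor 3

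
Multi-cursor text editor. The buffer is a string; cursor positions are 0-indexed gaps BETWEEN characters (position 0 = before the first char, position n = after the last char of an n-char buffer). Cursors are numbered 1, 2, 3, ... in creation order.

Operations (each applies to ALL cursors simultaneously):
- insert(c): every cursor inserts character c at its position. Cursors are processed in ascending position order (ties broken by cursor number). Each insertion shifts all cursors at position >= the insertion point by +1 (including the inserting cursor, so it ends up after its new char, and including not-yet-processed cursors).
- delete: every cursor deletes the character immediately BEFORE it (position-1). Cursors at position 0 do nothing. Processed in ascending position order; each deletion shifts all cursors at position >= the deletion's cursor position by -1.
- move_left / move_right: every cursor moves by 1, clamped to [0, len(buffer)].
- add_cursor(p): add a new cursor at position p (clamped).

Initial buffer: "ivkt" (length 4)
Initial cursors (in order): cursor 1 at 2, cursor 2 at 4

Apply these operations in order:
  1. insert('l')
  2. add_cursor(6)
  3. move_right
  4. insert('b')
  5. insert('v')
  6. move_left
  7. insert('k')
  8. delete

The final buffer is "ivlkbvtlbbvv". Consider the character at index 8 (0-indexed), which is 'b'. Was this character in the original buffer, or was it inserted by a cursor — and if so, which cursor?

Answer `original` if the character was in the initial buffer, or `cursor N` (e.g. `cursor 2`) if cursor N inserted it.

Answer: cursor 2

Derivation:
After op 1 (insert('l')): buffer="ivlktl" (len 6), cursors c1@3 c2@6, authorship ..1..2
After op 2 (add_cursor(6)): buffer="ivlktl" (len 6), cursors c1@3 c2@6 c3@6, authorship ..1..2
After op 3 (move_right): buffer="ivlktl" (len 6), cursors c1@4 c2@6 c3@6, authorship ..1..2
After op 4 (insert('b')): buffer="ivlkbtlbb" (len 9), cursors c1@5 c2@9 c3@9, authorship ..1.1.223
After op 5 (insert('v')): buffer="ivlkbvtlbbvv" (len 12), cursors c1@6 c2@12 c3@12, authorship ..1.11.22323
After op 6 (move_left): buffer="ivlkbvtlbbvv" (len 12), cursors c1@5 c2@11 c3@11, authorship ..1.11.22323
After op 7 (insert('k')): buffer="ivlkbkvtlbbvkkv" (len 15), cursors c1@6 c2@14 c3@14, authorship ..1.111.2232233
After op 8 (delete): buffer="ivlkbvtlbbvv" (len 12), cursors c1@5 c2@11 c3@11, authorship ..1.11.22323
Authorship (.=original, N=cursor N): . . 1 . 1 1 . 2 2 3 2 3
Index 8: author = 2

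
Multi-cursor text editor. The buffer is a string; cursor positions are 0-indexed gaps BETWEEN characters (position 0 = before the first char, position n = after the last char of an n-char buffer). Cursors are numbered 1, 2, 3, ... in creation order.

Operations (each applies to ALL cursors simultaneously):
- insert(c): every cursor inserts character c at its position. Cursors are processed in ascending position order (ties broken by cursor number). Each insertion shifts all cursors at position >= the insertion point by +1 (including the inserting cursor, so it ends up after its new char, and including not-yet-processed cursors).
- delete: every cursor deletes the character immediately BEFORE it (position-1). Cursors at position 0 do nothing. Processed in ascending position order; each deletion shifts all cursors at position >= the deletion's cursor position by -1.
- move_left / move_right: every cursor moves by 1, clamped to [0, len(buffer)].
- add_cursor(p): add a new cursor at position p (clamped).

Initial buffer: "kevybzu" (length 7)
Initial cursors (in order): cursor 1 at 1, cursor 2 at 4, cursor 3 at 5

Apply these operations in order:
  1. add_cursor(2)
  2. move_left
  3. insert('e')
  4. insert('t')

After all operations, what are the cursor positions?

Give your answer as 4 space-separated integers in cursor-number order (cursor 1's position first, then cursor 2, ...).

Answer: 2 9 12 5

Derivation:
After op 1 (add_cursor(2)): buffer="kevybzu" (len 7), cursors c1@1 c4@2 c2@4 c3@5, authorship .......
After op 2 (move_left): buffer="kevybzu" (len 7), cursors c1@0 c4@1 c2@3 c3@4, authorship .......
After op 3 (insert('e')): buffer="ekeeveyebzu" (len 11), cursors c1@1 c4@3 c2@6 c3@8, authorship 1.4..2.3...
After op 4 (insert('t')): buffer="etketevetyetbzu" (len 15), cursors c1@2 c4@5 c2@9 c3@12, authorship 11.44..22.33...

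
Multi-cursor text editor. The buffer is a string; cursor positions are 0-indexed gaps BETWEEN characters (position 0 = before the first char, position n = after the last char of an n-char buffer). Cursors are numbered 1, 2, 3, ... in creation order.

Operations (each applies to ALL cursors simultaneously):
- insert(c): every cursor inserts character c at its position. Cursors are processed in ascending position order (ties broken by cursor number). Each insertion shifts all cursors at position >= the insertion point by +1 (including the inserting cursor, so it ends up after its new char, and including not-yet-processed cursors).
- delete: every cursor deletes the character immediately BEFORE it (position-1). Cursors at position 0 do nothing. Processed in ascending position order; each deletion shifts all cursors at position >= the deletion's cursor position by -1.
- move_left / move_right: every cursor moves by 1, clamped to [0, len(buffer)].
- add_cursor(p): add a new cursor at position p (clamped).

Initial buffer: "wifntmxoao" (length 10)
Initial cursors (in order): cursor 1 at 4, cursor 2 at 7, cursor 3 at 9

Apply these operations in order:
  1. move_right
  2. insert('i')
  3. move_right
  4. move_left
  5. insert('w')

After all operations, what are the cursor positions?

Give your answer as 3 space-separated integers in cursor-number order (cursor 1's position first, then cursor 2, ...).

After op 1 (move_right): buffer="wifntmxoao" (len 10), cursors c1@5 c2@8 c3@10, authorship ..........
After op 2 (insert('i')): buffer="wifntimxoiaoi" (len 13), cursors c1@6 c2@10 c3@13, authorship .....1...2..3
After op 3 (move_right): buffer="wifntimxoiaoi" (len 13), cursors c1@7 c2@11 c3@13, authorship .....1...2..3
After op 4 (move_left): buffer="wifntimxoiaoi" (len 13), cursors c1@6 c2@10 c3@12, authorship .....1...2..3
After op 5 (insert('w')): buffer="wifntiwmxoiwaowi" (len 16), cursors c1@7 c2@12 c3@15, authorship .....11...22..33

Answer: 7 12 15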